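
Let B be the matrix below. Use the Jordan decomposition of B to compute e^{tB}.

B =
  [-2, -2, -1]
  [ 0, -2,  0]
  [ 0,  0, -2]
e^{tB} =
  [exp(-2*t), -2*t*exp(-2*t), -t*exp(-2*t)]
  [0, exp(-2*t), 0]
  [0, 0, exp(-2*t)]

Strategy: write B = P · J · P⁻¹ where J is a Jordan canonical form, so e^{tB} = P · e^{tJ} · P⁻¹, and e^{tJ} can be computed block-by-block.

B has Jordan form
J =
  [-2,  1,  0]
  [ 0, -2,  0]
  [ 0,  0, -2]
(up to reordering of blocks).

Per-block formulas:
  For a 1×1 block at λ = -2: exp(t · [-2]) = [e^(-2t)].
  For a 2×2 Jordan block J_2(-2): exp(t · J_2(-2)) = e^(-2t)·(I + t·N), where N is the 2×2 nilpotent shift.

After assembling e^{tJ} and conjugating by P, we get:

e^{tB} =
  [exp(-2*t), -2*t*exp(-2*t), -t*exp(-2*t)]
  [0, exp(-2*t), 0]
  [0, 0, exp(-2*t)]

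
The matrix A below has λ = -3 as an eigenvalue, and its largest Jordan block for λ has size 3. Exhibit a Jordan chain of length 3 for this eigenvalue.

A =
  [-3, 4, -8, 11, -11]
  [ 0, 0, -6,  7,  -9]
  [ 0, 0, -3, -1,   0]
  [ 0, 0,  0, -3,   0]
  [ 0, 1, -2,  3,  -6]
A Jordan chain for λ = -3 of length 3:
v_1 = (1, 0, 0, 0, 0)ᵀ
v_2 = (4, 3, 0, 0, 1)ᵀ
v_3 = (0, 1, 0, 0, 0)ᵀ

Let N = A − (-3)·I. We want v_3 with N^3 v_3 = 0 but N^2 v_3 ≠ 0; then v_{j-1} := N · v_j for j = 3, …, 2.

Pick v_3 = (0, 1, 0, 0, 0)ᵀ.
Then v_2 = N · v_3 = (4, 3, 0, 0, 1)ᵀ.
Then v_1 = N · v_2 = (1, 0, 0, 0, 0)ᵀ.

Sanity check: (A − (-3)·I) v_1 = (0, 0, 0, 0, 0)ᵀ = 0. ✓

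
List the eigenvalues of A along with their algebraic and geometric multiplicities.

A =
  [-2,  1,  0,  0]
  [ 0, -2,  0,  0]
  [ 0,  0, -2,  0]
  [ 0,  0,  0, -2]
λ = -2: alg = 4, geom = 3

Step 1 — factor the characteristic polynomial to read off the algebraic multiplicities:
  χ_A(x) = (x + 2)^4

Step 2 — compute geometric multiplicities via the rank-nullity identity g(λ) = n − rank(A − λI):
  rank(A − (-2)·I) = 1, so dim ker(A − (-2)·I) = n − 1 = 3

Summary:
  λ = -2: algebraic multiplicity = 4, geometric multiplicity = 3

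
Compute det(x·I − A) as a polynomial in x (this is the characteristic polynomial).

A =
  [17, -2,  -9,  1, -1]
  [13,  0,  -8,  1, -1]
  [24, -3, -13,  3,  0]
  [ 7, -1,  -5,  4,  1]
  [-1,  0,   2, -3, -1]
x^5 - 7*x^4 + 16*x^3 - 8*x^2 - 16*x + 16

Expanding det(x·I − A) (e.g. by cofactor expansion or by noting that A is similar to its Jordan form J, which has the same characteristic polynomial as A) gives
  χ_A(x) = x^5 - 7*x^4 + 16*x^3 - 8*x^2 - 16*x + 16
which factors as (x - 2)^4*(x + 1). The eigenvalues (with algebraic multiplicities) are λ = -1 with multiplicity 1, λ = 2 with multiplicity 4.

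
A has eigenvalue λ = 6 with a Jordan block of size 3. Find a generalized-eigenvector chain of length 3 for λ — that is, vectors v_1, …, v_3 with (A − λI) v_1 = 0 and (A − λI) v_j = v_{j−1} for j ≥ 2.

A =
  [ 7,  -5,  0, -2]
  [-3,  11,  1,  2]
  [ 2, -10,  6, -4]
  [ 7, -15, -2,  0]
A Jordan chain for λ = 6 of length 3:
v_1 = (2, -2, 4, 6)ᵀ
v_2 = (1, -3, 2, 7)ᵀ
v_3 = (1, 0, 0, 0)ᵀ

Let N = A − (6)·I. We want v_3 with N^3 v_3 = 0 but N^2 v_3 ≠ 0; then v_{j-1} := N · v_j for j = 3, …, 2.

Pick v_3 = (1, 0, 0, 0)ᵀ.
Then v_2 = N · v_3 = (1, -3, 2, 7)ᵀ.
Then v_1 = N · v_2 = (2, -2, 4, 6)ᵀ.

Sanity check: (A − (6)·I) v_1 = (0, 0, 0, 0)ᵀ = 0. ✓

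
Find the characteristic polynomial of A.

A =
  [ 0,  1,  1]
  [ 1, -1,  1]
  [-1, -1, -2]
x^3 + 3*x^2 + 3*x + 1

Expanding det(x·I − A) (e.g. by cofactor expansion or by noting that A is similar to its Jordan form J, which has the same characteristic polynomial as A) gives
  χ_A(x) = x^3 + 3*x^2 + 3*x + 1
which factors as (x + 1)^3. The eigenvalues (with algebraic multiplicities) are λ = -1 with multiplicity 3.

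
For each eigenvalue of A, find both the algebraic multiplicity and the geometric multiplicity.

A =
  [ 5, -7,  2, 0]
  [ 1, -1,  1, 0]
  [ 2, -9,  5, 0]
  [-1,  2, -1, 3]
λ = 3: alg = 4, geom = 2

Step 1 — factor the characteristic polynomial to read off the algebraic multiplicities:
  χ_A(x) = (x - 3)^4

Step 2 — compute geometric multiplicities via the rank-nullity identity g(λ) = n − rank(A − λI):
  rank(A − (3)·I) = 2, so dim ker(A − (3)·I) = n − 2 = 2

Summary:
  λ = 3: algebraic multiplicity = 4, geometric multiplicity = 2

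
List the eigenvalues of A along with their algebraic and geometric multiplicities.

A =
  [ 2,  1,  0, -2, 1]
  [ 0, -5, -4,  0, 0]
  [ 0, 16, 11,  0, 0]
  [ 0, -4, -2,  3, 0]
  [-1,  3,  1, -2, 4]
λ = 3: alg = 5, geom = 3

Step 1 — factor the characteristic polynomial to read off the algebraic multiplicities:
  χ_A(x) = (x - 3)^5

Step 2 — compute geometric multiplicities via the rank-nullity identity g(λ) = n − rank(A − λI):
  rank(A − (3)·I) = 2, so dim ker(A − (3)·I) = n − 2 = 3

Summary:
  λ = 3: algebraic multiplicity = 5, geometric multiplicity = 3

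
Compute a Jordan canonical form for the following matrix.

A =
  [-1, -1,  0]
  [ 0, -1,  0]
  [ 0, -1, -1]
J_2(-1) ⊕ J_1(-1)

The characteristic polynomial is
  det(x·I − A) = x^3 + 3*x^2 + 3*x + 1 = (x + 1)^3

Eigenvalues and multiplicities (the geometric multiplicity of λ is n − rank(A − λI), which equals the number of Jordan blocks for λ):
  λ = -1: algebraic multiplicity = 3, geometric multiplicity = 2

Determining the block sizes for each eigenvalue:
  λ = -1: 2 blocks summing to 3 forces exactly one block of size 2 and the rest size 1 → block sizes [2, 1]

Assembling the blocks gives a Jordan form
J =
  [-1,  1,  0]
  [ 0, -1,  0]
  [ 0,  0, -1]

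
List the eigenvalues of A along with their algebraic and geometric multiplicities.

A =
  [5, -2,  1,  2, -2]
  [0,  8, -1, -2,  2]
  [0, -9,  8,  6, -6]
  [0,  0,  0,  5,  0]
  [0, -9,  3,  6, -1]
λ = 5: alg = 5, geom = 3

Step 1 — factor the characteristic polynomial to read off the algebraic multiplicities:
  χ_A(x) = (x - 5)^5

Step 2 — compute geometric multiplicities via the rank-nullity identity g(λ) = n − rank(A − λI):
  rank(A − (5)·I) = 2, so dim ker(A − (5)·I) = n − 2 = 3

Summary:
  λ = 5: algebraic multiplicity = 5, geometric multiplicity = 3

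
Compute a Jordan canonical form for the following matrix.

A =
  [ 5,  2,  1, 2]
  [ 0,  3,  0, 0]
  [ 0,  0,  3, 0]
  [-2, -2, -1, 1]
J_2(3) ⊕ J_1(3) ⊕ J_1(3)

The characteristic polynomial is
  det(x·I − A) = x^4 - 12*x^3 + 54*x^2 - 108*x + 81 = (x - 3)^4

Eigenvalues and multiplicities (the geometric multiplicity of λ is n − rank(A − λI), which equals the number of Jordan blocks for λ):
  λ = 3: algebraic multiplicity = 4, geometric multiplicity = 3

Determining the block sizes for each eigenvalue:
  λ = 3: 3 blocks summing to 4 forces exactly one block of size 2 and the rest size 1 → block sizes [2, 1, 1]

Assembling the blocks gives a Jordan form
J =
  [3, 1, 0, 0]
  [0, 3, 0, 0]
  [0, 0, 3, 0]
  [0, 0, 0, 3]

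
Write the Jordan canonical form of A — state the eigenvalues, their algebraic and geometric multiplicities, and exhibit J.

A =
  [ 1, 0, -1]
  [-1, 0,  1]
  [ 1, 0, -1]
J_2(0) ⊕ J_1(0)

The characteristic polynomial is
  det(x·I − A) = x^3

Eigenvalues and multiplicities (the geometric multiplicity of λ is n − rank(A − λI), which equals the number of Jordan blocks for λ):
  λ = 0: algebraic multiplicity = 3, geometric multiplicity = 2

Determining the block sizes for each eigenvalue:
  λ = 0: 2 blocks summing to 3 forces exactly one block of size 2 and the rest size 1 → block sizes [2, 1]

Assembling the blocks gives a Jordan form
J =
  [0, 1, 0]
  [0, 0, 0]
  [0, 0, 0]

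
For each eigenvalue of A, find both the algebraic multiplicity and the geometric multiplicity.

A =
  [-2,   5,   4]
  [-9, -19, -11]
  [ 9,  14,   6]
λ = -5: alg = 3, geom = 1

Step 1 — factor the characteristic polynomial to read off the algebraic multiplicities:
  χ_A(x) = (x + 5)^3

Step 2 — compute geometric multiplicities via the rank-nullity identity g(λ) = n − rank(A − λI):
  rank(A − (-5)·I) = 2, so dim ker(A − (-5)·I) = n − 2 = 1

Summary:
  λ = -5: algebraic multiplicity = 3, geometric multiplicity = 1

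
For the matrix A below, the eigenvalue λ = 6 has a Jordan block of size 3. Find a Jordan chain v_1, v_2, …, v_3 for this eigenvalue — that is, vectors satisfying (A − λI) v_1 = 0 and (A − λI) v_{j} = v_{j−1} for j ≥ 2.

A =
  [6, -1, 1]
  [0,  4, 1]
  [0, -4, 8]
A Jordan chain for λ = 6 of length 3:
v_1 = (-2, 0, 0)ᵀ
v_2 = (-1, -2, -4)ᵀ
v_3 = (0, 1, 0)ᵀ

Let N = A − (6)·I. We want v_3 with N^3 v_3 = 0 but N^2 v_3 ≠ 0; then v_{j-1} := N · v_j for j = 3, …, 2.

Pick v_3 = (0, 1, 0)ᵀ.
Then v_2 = N · v_3 = (-1, -2, -4)ᵀ.
Then v_1 = N · v_2 = (-2, 0, 0)ᵀ.

Sanity check: (A − (6)·I) v_1 = (0, 0, 0)ᵀ = 0. ✓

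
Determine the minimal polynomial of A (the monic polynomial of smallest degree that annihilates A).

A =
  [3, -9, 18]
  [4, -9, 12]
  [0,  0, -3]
x^2 + 6*x + 9

The characteristic polynomial is χ_A(x) = (x + 3)^3, so the eigenvalues are known. The minimal polynomial is
  m_A(x) = Π_λ (x − λ)^{k_λ}
where k_λ is the size of the *largest* Jordan block for λ (equivalently, the smallest k with (A − λI)^k v = 0 for every generalised eigenvector v of λ).

  λ = -3: largest Jordan block has size 2, contributing (x + 3)^2

So m_A(x) = (x + 3)^2 = x^2 + 6*x + 9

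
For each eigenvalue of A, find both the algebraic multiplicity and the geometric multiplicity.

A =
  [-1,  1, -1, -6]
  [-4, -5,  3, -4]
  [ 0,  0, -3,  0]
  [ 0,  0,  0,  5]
λ = -3: alg = 3, geom = 1; λ = 5: alg = 1, geom = 1

Step 1 — factor the characteristic polynomial to read off the algebraic multiplicities:
  χ_A(x) = (x - 5)*(x + 3)^3

Step 2 — compute geometric multiplicities via the rank-nullity identity g(λ) = n − rank(A − λI):
  rank(A − (-3)·I) = 3, so dim ker(A − (-3)·I) = n − 3 = 1
  rank(A − (5)·I) = 3, so dim ker(A − (5)·I) = n − 3 = 1

Summary:
  λ = -3: algebraic multiplicity = 3, geometric multiplicity = 1
  λ = 5: algebraic multiplicity = 1, geometric multiplicity = 1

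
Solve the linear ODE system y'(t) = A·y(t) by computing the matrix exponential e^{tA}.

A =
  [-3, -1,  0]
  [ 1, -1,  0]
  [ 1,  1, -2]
e^{tA} =
  [-t*exp(-2*t) + exp(-2*t), -t*exp(-2*t), 0]
  [t*exp(-2*t), t*exp(-2*t) + exp(-2*t), 0]
  [t*exp(-2*t), t*exp(-2*t), exp(-2*t)]

Strategy: write A = P · J · P⁻¹ where J is a Jordan canonical form, so e^{tA} = P · e^{tJ} · P⁻¹, and e^{tJ} can be computed block-by-block.

A has Jordan form
J =
  [-2,  1,  0]
  [ 0, -2,  0]
  [ 0,  0, -2]
(up to reordering of blocks).

Per-block formulas:
  For a 2×2 Jordan block J_2(-2): exp(t · J_2(-2)) = e^(-2t)·(I + t·N), where N is the 2×2 nilpotent shift.
  For a 1×1 block at λ = -2: exp(t · [-2]) = [e^(-2t)].

After assembling e^{tJ} and conjugating by P, we get:

e^{tA} =
  [-t*exp(-2*t) + exp(-2*t), -t*exp(-2*t), 0]
  [t*exp(-2*t), t*exp(-2*t) + exp(-2*t), 0]
  [t*exp(-2*t), t*exp(-2*t), exp(-2*t)]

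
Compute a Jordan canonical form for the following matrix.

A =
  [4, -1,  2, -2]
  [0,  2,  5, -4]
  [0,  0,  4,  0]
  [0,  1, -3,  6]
J_3(4) ⊕ J_1(4)

The characteristic polynomial is
  det(x·I − A) = x^4 - 16*x^3 + 96*x^2 - 256*x + 256 = (x - 4)^4

Eigenvalues and multiplicities (the geometric multiplicity of λ is n − rank(A − λI), which equals the number of Jordan blocks for λ):
  λ = 4: algebraic multiplicity = 4, geometric multiplicity = 2

Determining the block sizes for each eigenvalue:
  λ = 4: with am = 4 and gm = 2, the partition is not yet determined (e.g. several partitions of 4 into 2 parts exist). Let N = A − (4)·I. Computing rank(N^1) = 2, rank(N^2) = 1, rank(N^3) = 0; the number of blocks of size ≥ j is rank(N^{j−1}) − rank(N^j), giving [2, 1, 1]. So we have 1 block(s) of size 3, 1 block(s) of size 1 → block sizes [3, 1]

Assembling the blocks gives a Jordan form
J =
  [4, 1, 0, 0]
  [0, 4, 1, 0]
  [0, 0, 4, 0]
  [0, 0, 0, 4]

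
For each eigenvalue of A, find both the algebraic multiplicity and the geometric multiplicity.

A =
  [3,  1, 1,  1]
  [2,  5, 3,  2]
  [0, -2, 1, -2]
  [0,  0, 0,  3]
λ = 3: alg = 4, geom = 2

Step 1 — factor the characteristic polynomial to read off the algebraic multiplicities:
  χ_A(x) = (x - 3)^4

Step 2 — compute geometric multiplicities via the rank-nullity identity g(λ) = n − rank(A − λI):
  rank(A − (3)·I) = 2, so dim ker(A − (3)·I) = n − 2 = 2

Summary:
  λ = 3: algebraic multiplicity = 4, geometric multiplicity = 2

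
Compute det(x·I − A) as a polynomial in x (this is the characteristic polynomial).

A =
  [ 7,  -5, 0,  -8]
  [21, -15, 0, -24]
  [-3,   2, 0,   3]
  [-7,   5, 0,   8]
x^4

Expanding det(x·I − A) (e.g. by cofactor expansion or by noting that A is similar to its Jordan form J, which has the same characteristic polynomial as A) gives
  χ_A(x) = x^4
which factors as x^4. The eigenvalues (with algebraic multiplicities) are λ = 0 with multiplicity 4.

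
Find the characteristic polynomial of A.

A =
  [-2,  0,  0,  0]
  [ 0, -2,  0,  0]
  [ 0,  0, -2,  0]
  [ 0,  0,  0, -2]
x^4 + 8*x^3 + 24*x^2 + 32*x + 16

Expanding det(x·I − A) (e.g. by cofactor expansion or by noting that A is similar to its Jordan form J, which has the same characteristic polynomial as A) gives
  χ_A(x) = x^4 + 8*x^3 + 24*x^2 + 32*x + 16
which factors as (x + 2)^4. The eigenvalues (with algebraic multiplicities) are λ = -2 with multiplicity 4.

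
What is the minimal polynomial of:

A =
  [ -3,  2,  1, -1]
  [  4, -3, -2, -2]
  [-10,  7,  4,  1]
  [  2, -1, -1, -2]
x^2 + 2*x + 1

The characteristic polynomial is χ_A(x) = (x + 1)^4, so the eigenvalues are known. The minimal polynomial is
  m_A(x) = Π_λ (x − λ)^{k_λ}
where k_λ is the size of the *largest* Jordan block for λ (equivalently, the smallest k with (A − λI)^k v = 0 for every generalised eigenvector v of λ).

  λ = -1: largest Jordan block has size 2, contributing (x + 1)^2

So m_A(x) = (x + 1)^2 = x^2 + 2*x + 1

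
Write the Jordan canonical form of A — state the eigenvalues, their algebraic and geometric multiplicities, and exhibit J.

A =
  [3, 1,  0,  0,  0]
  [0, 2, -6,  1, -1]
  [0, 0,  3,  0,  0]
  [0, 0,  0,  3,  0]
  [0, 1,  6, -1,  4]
J_3(3) ⊕ J_1(3) ⊕ J_1(3)

The characteristic polynomial is
  det(x·I − A) = x^5 - 15*x^4 + 90*x^3 - 270*x^2 + 405*x - 243 = (x - 3)^5

Eigenvalues and multiplicities (the geometric multiplicity of λ is n − rank(A − λI), which equals the number of Jordan blocks for λ):
  λ = 3: algebraic multiplicity = 5, geometric multiplicity = 3

Determining the block sizes for each eigenvalue:
  λ = 3: with am = 5 and gm = 3, the partition is not yet determined (e.g. several partitions of 5 into 3 parts exist). Let N = A − (3)·I. Computing rank(N^1) = 2, rank(N^2) = 1, rank(N^3) = 0; the number of blocks of size ≥ j is rank(N^{j−1}) − rank(N^j), giving [3, 1, 1]. So we have 1 block(s) of size 3, 2 block(s) of size 1 → block sizes [3, 1, 1]

Assembling the blocks gives a Jordan form
J =
  [3, 1, 0, 0, 0]
  [0, 3, 1, 0, 0]
  [0, 0, 3, 0, 0]
  [0, 0, 0, 3, 0]
  [0, 0, 0, 0, 3]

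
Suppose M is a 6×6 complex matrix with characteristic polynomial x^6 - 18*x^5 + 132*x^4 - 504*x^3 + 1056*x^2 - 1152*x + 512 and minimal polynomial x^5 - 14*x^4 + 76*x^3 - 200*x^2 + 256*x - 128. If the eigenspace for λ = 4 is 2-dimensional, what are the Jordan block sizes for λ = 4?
Block sizes for λ = 4: [2, 1]

Step 1 — from the characteristic polynomial, algebraic multiplicity of λ = 4 is 3. From dim ker(M − (4)·I) = 2, there are exactly 2 Jordan blocks for λ = 4.
Step 2 — from the minimal polynomial, the factor (x − 4)^2 tells us the largest block for λ = 4 has size 2.
Step 3 — with total size 3, 2 blocks, and largest block 2, the block sizes (in nonincreasing order) are [2, 1].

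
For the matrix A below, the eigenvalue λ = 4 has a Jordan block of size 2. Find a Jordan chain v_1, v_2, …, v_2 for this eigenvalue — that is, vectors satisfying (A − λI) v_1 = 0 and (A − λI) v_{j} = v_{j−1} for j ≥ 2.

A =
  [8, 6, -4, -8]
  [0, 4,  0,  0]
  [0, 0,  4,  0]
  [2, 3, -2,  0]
A Jordan chain for λ = 4 of length 2:
v_1 = (4, 0, 0, 2)ᵀ
v_2 = (1, 0, 0, 0)ᵀ

Let N = A − (4)·I. We want v_2 with N^2 v_2 = 0 but N^1 v_2 ≠ 0; then v_{j-1} := N · v_j for j = 2, …, 2.

Pick v_2 = (1, 0, 0, 0)ᵀ.
Then v_1 = N · v_2 = (4, 0, 0, 2)ᵀ.

Sanity check: (A − (4)·I) v_1 = (0, 0, 0, 0)ᵀ = 0. ✓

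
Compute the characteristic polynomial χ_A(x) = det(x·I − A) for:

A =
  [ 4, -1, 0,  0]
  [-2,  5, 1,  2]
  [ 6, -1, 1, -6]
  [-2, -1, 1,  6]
x^4 - 16*x^3 + 96*x^2 - 256*x + 256

Expanding det(x·I − A) (e.g. by cofactor expansion or by noting that A is similar to its Jordan form J, which has the same characteristic polynomial as A) gives
  χ_A(x) = x^4 - 16*x^3 + 96*x^2 - 256*x + 256
which factors as (x - 4)^4. The eigenvalues (with algebraic multiplicities) are λ = 4 with multiplicity 4.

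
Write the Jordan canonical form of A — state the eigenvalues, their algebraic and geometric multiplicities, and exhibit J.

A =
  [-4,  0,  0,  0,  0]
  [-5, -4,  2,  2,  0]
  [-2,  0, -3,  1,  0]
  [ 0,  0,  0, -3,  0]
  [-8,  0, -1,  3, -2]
J_2(-4) ⊕ J_2(-3) ⊕ J_1(-2)

The characteristic polynomial is
  det(x·I − A) = x^5 + 16*x^4 + 101*x^3 + 314*x^2 + 480*x + 288 = (x + 2)*(x + 3)^2*(x + 4)^2

Eigenvalues and multiplicities (the geometric multiplicity of λ is n − rank(A − λI), which equals the number of Jordan blocks for λ):
  λ = -4: algebraic multiplicity = 2, geometric multiplicity = 1
  λ = -3: algebraic multiplicity = 2, geometric multiplicity = 1
  λ = -2: algebraic multiplicity = 1, geometric multiplicity = 1

Determining the block sizes for each eigenvalue:
  λ = -4: one block (gm = 1), so the single block has size am = 2 → block sizes [2]
  λ = -3: one block (gm = 1), so the single block has size am = 2 → block sizes [2]
  λ = -2: one block (gm = 1), so the single block has size am = 1 → block sizes [1]

Assembling the blocks gives a Jordan form
J =
  [-4,  1,  0,  0,  0]
  [ 0, -4,  0,  0,  0]
  [ 0,  0, -3,  1,  0]
  [ 0,  0,  0, -3,  0]
  [ 0,  0,  0,  0, -2]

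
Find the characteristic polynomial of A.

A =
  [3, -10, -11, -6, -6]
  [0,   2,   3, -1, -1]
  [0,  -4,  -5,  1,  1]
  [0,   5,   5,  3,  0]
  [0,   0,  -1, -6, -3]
x^5 - 15*x^3 - 10*x^2 + 60*x + 72

Expanding det(x·I − A) (e.g. by cofactor expansion or by noting that A is similar to its Jordan form J, which has the same characteristic polynomial as A) gives
  χ_A(x) = x^5 - 15*x^3 - 10*x^2 + 60*x + 72
which factors as (x - 3)^2*(x + 2)^3. The eigenvalues (with algebraic multiplicities) are λ = -2 with multiplicity 3, λ = 3 with multiplicity 2.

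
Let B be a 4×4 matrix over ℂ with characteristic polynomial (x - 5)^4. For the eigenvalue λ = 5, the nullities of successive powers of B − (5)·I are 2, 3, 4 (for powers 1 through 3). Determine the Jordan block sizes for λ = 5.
Block sizes for λ = 5: [3, 1]

From the dimensions of kernels of powers, the number of Jordan blocks of size at least j is d_j − d_{j−1} where d_j = dim ker(N^j) (with d_0 = 0). Computing the differences gives [2, 1, 1].
The number of blocks of size exactly k is (#blocks of size ≥ k) − (#blocks of size ≥ k + 1), so the partition is: 1 block(s) of size 1, 1 block(s) of size 3.
In nonincreasing order the block sizes are [3, 1].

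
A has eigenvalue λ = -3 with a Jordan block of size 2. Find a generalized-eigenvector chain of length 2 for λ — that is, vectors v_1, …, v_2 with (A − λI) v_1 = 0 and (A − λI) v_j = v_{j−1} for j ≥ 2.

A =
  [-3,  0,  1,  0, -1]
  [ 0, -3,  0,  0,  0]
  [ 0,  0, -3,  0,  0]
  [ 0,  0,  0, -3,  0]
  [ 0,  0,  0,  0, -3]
A Jordan chain for λ = -3 of length 2:
v_1 = (1, 0, 0, 0, 0)ᵀ
v_2 = (0, 0, 1, 0, 0)ᵀ

Let N = A − (-3)·I. We want v_2 with N^2 v_2 = 0 but N^1 v_2 ≠ 0; then v_{j-1} := N · v_j for j = 2, …, 2.

Pick v_2 = (0, 0, 1, 0, 0)ᵀ.
Then v_1 = N · v_2 = (1, 0, 0, 0, 0)ᵀ.

Sanity check: (A − (-3)·I) v_1 = (0, 0, 0, 0, 0)ᵀ = 0. ✓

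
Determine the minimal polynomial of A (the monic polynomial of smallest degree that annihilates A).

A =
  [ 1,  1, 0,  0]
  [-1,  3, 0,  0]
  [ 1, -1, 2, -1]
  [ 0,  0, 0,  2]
x^2 - 4*x + 4

The characteristic polynomial is χ_A(x) = (x - 2)^4, so the eigenvalues are known. The minimal polynomial is
  m_A(x) = Π_λ (x − λ)^{k_λ}
where k_λ is the size of the *largest* Jordan block for λ (equivalently, the smallest k with (A − λI)^k v = 0 for every generalised eigenvector v of λ).

  λ = 2: largest Jordan block has size 2, contributing (x − 2)^2

So m_A(x) = (x - 2)^2 = x^2 - 4*x + 4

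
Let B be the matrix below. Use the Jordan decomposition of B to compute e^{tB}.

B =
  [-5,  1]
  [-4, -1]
e^{tB} =
  [-2*t*exp(-3*t) + exp(-3*t), t*exp(-3*t)]
  [-4*t*exp(-3*t), 2*t*exp(-3*t) + exp(-3*t)]

Strategy: write B = P · J · P⁻¹ where J is a Jordan canonical form, so e^{tB} = P · e^{tJ} · P⁻¹, and e^{tJ} can be computed block-by-block.

B has Jordan form
J =
  [-3,  1]
  [ 0, -3]
(up to reordering of blocks).

Per-block formulas:
  For a 2×2 Jordan block J_2(-3): exp(t · J_2(-3)) = e^(-3t)·(I + t·N), where N is the 2×2 nilpotent shift.

After assembling e^{tJ} and conjugating by P, we get:

e^{tB} =
  [-2*t*exp(-3*t) + exp(-3*t), t*exp(-3*t)]
  [-4*t*exp(-3*t), 2*t*exp(-3*t) + exp(-3*t)]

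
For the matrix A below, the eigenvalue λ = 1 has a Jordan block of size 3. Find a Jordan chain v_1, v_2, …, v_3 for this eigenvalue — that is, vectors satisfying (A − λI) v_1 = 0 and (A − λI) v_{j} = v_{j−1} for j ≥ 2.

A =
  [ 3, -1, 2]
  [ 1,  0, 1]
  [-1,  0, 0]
A Jordan chain for λ = 1 of length 3:
v_1 = (1, 0, -1)ᵀ
v_2 = (2, 1, -1)ᵀ
v_3 = (1, 0, 0)ᵀ

Let N = A − (1)·I. We want v_3 with N^3 v_3 = 0 but N^2 v_3 ≠ 0; then v_{j-1} := N · v_j for j = 3, …, 2.

Pick v_3 = (1, 0, 0)ᵀ.
Then v_2 = N · v_3 = (2, 1, -1)ᵀ.
Then v_1 = N · v_2 = (1, 0, -1)ᵀ.

Sanity check: (A − (1)·I) v_1 = (0, 0, 0)ᵀ = 0. ✓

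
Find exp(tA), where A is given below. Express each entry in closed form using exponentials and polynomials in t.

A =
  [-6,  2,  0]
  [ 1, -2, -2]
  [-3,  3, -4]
e^{tA} =
  [3*t^2*exp(-4*t) - 2*t*exp(-4*t) + exp(-4*t), 2*t*exp(-4*t), -2*t^2*exp(-4*t)]
  [3*t^2*exp(-4*t) + t*exp(-4*t), 2*t*exp(-4*t) + exp(-4*t), -2*t^2*exp(-4*t) - 2*t*exp(-4*t)]
  [9*t^2*exp(-4*t)/2 - 3*t*exp(-4*t), 3*t*exp(-4*t), -3*t^2*exp(-4*t) + exp(-4*t)]

Strategy: write A = P · J · P⁻¹ where J is a Jordan canonical form, so e^{tA} = P · e^{tJ} · P⁻¹, and e^{tJ} can be computed block-by-block.

A has Jordan form
J =
  [-4,  1,  0]
  [ 0, -4,  1]
  [ 0,  0, -4]
(up to reordering of blocks).

Per-block formulas:
  For a 3×3 Jordan block J_3(-4): exp(t · J_3(-4)) = e^(-4t)·(I + t·N + (t^2/2)·N^2), where N is the 3×3 nilpotent shift.

After assembling e^{tJ} and conjugating by P, we get:

e^{tA} =
  [3*t^2*exp(-4*t) - 2*t*exp(-4*t) + exp(-4*t), 2*t*exp(-4*t), -2*t^2*exp(-4*t)]
  [3*t^2*exp(-4*t) + t*exp(-4*t), 2*t*exp(-4*t) + exp(-4*t), -2*t^2*exp(-4*t) - 2*t*exp(-4*t)]
  [9*t^2*exp(-4*t)/2 - 3*t*exp(-4*t), 3*t*exp(-4*t), -3*t^2*exp(-4*t) + exp(-4*t)]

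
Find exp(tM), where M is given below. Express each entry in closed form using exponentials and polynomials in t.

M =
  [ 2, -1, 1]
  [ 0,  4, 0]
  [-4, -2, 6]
e^{tM} =
  [-2*t*exp(4*t) + exp(4*t), -t*exp(4*t), t*exp(4*t)]
  [0, exp(4*t), 0]
  [-4*t*exp(4*t), -2*t*exp(4*t), 2*t*exp(4*t) + exp(4*t)]

Strategy: write M = P · J · P⁻¹ where J is a Jordan canonical form, so e^{tM} = P · e^{tJ} · P⁻¹, and e^{tJ} can be computed block-by-block.

M has Jordan form
J =
  [4, 1, 0]
  [0, 4, 0]
  [0, 0, 4]
(up to reordering of blocks).

Per-block formulas:
  For a 2×2 Jordan block J_2(4): exp(t · J_2(4)) = e^(4t)·(I + t·N), where N is the 2×2 nilpotent shift.
  For a 1×1 block at λ = 4: exp(t · [4]) = [e^(4t)].

After assembling e^{tJ} and conjugating by P, we get:

e^{tM} =
  [-2*t*exp(4*t) + exp(4*t), -t*exp(4*t), t*exp(4*t)]
  [0, exp(4*t), 0]
  [-4*t*exp(4*t), -2*t*exp(4*t), 2*t*exp(4*t) + exp(4*t)]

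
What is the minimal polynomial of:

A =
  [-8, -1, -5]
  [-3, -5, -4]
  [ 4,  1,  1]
x^3 + 12*x^2 + 48*x + 64

The characteristic polynomial is χ_A(x) = (x + 4)^3, so the eigenvalues are known. The minimal polynomial is
  m_A(x) = Π_λ (x − λ)^{k_λ}
where k_λ is the size of the *largest* Jordan block for λ (equivalently, the smallest k with (A − λI)^k v = 0 for every generalised eigenvector v of λ).

  λ = -4: largest Jordan block has size 3, contributing (x + 4)^3

So m_A(x) = (x + 4)^3 = x^3 + 12*x^2 + 48*x + 64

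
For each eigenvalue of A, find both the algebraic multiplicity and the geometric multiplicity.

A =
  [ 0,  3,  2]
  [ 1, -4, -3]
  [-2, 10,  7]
λ = 1: alg = 3, geom = 1

Step 1 — factor the characteristic polynomial to read off the algebraic multiplicities:
  χ_A(x) = (x - 1)^3

Step 2 — compute geometric multiplicities via the rank-nullity identity g(λ) = n − rank(A − λI):
  rank(A − (1)·I) = 2, so dim ker(A − (1)·I) = n − 2 = 1

Summary:
  λ = 1: algebraic multiplicity = 3, geometric multiplicity = 1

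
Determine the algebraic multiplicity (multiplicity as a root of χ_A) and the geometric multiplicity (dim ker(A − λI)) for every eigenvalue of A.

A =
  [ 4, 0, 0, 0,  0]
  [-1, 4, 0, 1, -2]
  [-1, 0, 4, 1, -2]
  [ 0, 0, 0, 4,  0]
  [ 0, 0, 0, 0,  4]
λ = 4: alg = 5, geom = 4

Step 1 — factor the characteristic polynomial to read off the algebraic multiplicities:
  χ_A(x) = (x - 4)^5

Step 2 — compute geometric multiplicities via the rank-nullity identity g(λ) = n − rank(A − λI):
  rank(A − (4)·I) = 1, so dim ker(A − (4)·I) = n − 1 = 4

Summary:
  λ = 4: algebraic multiplicity = 5, geometric multiplicity = 4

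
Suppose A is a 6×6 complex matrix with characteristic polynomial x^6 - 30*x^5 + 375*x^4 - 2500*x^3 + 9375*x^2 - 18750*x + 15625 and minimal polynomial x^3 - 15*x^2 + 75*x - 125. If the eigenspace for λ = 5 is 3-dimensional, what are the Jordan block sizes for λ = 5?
Block sizes for λ = 5: [3, 2, 1]

Step 1 — from the characteristic polynomial, algebraic multiplicity of λ = 5 is 6. From dim ker(A − (5)·I) = 3, there are exactly 3 Jordan blocks for λ = 5.
Step 2 — from the minimal polynomial, the factor (x − 5)^3 tells us the largest block for λ = 5 has size 3.
Step 3 — with total size 6, 3 blocks, and largest block 3, the block sizes (in nonincreasing order) are [3, 2, 1].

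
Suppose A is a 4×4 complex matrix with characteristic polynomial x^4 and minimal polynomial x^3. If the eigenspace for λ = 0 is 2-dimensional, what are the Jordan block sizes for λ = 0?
Block sizes for λ = 0: [3, 1]

Step 1 — from the characteristic polynomial, algebraic multiplicity of λ = 0 is 4. From dim ker(A − (0)·I) = 2, there are exactly 2 Jordan blocks for λ = 0.
Step 2 — from the minimal polynomial, the factor (x − 0)^3 tells us the largest block for λ = 0 has size 3.
Step 3 — with total size 4, 2 blocks, and largest block 3, the block sizes (in nonincreasing order) are [3, 1].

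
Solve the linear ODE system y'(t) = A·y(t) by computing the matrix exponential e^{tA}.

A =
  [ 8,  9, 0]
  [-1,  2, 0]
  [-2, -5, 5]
e^{tA} =
  [3*t*exp(5*t) + exp(5*t), 9*t*exp(5*t), 0]
  [-t*exp(5*t), -3*t*exp(5*t) + exp(5*t), 0]
  [-t^2*exp(5*t)/2 - 2*t*exp(5*t), -3*t^2*exp(5*t)/2 - 5*t*exp(5*t), exp(5*t)]

Strategy: write A = P · J · P⁻¹ where J is a Jordan canonical form, so e^{tA} = P · e^{tJ} · P⁻¹, and e^{tJ} can be computed block-by-block.

A has Jordan form
J =
  [5, 1, 0]
  [0, 5, 1]
  [0, 0, 5]
(up to reordering of blocks).

Per-block formulas:
  For a 3×3 Jordan block J_3(5): exp(t · J_3(5)) = e^(5t)·(I + t·N + (t^2/2)·N^2), where N is the 3×3 nilpotent shift.

After assembling e^{tJ} and conjugating by P, we get:

e^{tA} =
  [3*t*exp(5*t) + exp(5*t), 9*t*exp(5*t), 0]
  [-t*exp(5*t), -3*t*exp(5*t) + exp(5*t), 0]
  [-t^2*exp(5*t)/2 - 2*t*exp(5*t), -3*t^2*exp(5*t)/2 - 5*t*exp(5*t), exp(5*t)]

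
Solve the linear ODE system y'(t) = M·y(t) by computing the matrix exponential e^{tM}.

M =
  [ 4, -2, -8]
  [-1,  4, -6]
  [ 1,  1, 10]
e^{tM} =
  [-t^2*exp(6*t) - 2*t*exp(6*t) + exp(6*t), -2*t*exp(6*t), -2*t^2*exp(6*t) - 8*t*exp(6*t)]
  [-t^2*exp(6*t) - t*exp(6*t), -2*t*exp(6*t) + exp(6*t), -2*t^2*exp(6*t) - 6*t*exp(6*t)]
  [t^2*exp(6*t)/2 + t*exp(6*t), t*exp(6*t), t^2*exp(6*t) + 4*t*exp(6*t) + exp(6*t)]

Strategy: write M = P · J · P⁻¹ where J is a Jordan canonical form, so e^{tM} = P · e^{tJ} · P⁻¹, and e^{tJ} can be computed block-by-block.

M has Jordan form
J =
  [6, 1, 0]
  [0, 6, 1]
  [0, 0, 6]
(up to reordering of blocks).

Per-block formulas:
  For a 3×3 Jordan block J_3(6): exp(t · J_3(6)) = e^(6t)·(I + t·N + (t^2/2)·N^2), where N is the 3×3 nilpotent shift.

After assembling e^{tJ} and conjugating by P, we get:

e^{tM} =
  [-t^2*exp(6*t) - 2*t*exp(6*t) + exp(6*t), -2*t*exp(6*t), -2*t^2*exp(6*t) - 8*t*exp(6*t)]
  [-t^2*exp(6*t) - t*exp(6*t), -2*t*exp(6*t) + exp(6*t), -2*t^2*exp(6*t) - 6*t*exp(6*t)]
  [t^2*exp(6*t)/2 + t*exp(6*t), t*exp(6*t), t^2*exp(6*t) + 4*t*exp(6*t) + exp(6*t)]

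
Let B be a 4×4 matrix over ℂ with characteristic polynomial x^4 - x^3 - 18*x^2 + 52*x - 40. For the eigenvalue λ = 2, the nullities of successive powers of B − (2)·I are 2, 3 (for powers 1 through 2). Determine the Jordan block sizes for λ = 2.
Block sizes for λ = 2: [2, 1]

From the dimensions of kernels of powers, the number of Jordan blocks of size at least j is d_j − d_{j−1} where d_j = dim ker(N^j) (with d_0 = 0). Computing the differences gives [2, 1].
The number of blocks of size exactly k is (#blocks of size ≥ k) − (#blocks of size ≥ k + 1), so the partition is: 1 block(s) of size 1, 1 block(s) of size 2.
In nonincreasing order the block sizes are [2, 1].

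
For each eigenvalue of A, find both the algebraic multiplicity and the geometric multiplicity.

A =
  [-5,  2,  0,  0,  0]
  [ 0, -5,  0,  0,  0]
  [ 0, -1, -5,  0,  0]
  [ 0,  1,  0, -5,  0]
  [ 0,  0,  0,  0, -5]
λ = -5: alg = 5, geom = 4

Step 1 — factor the characteristic polynomial to read off the algebraic multiplicities:
  χ_A(x) = (x + 5)^5

Step 2 — compute geometric multiplicities via the rank-nullity identity g(λ) = n − rank(A − λI):
  rank(A − (-5)·I) = 1, so dim ker(A − (-5)·I) = n − 1 = 4

Summary:
  λ = -5: algebraic multiplicity = 5, geometric multiplicity = 4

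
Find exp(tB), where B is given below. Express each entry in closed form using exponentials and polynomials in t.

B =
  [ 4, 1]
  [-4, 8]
e^{tB} =
  [-2*t*exp(6*t) + exp(6*t), t*exp(6*t)]
  [-4*t*exp(6*t), 2*t*exp(6*t) + exp(6*t)]

Strategy: write B = P · J · P⁻¹ where J is a Jordan canonical form, so e^{tB} = P · e^{tJ} · P⁻¹, and e^{tJ} can be computed block-by-block.

B has Jordan form
J =
  [6, 1]
  [0, 6]
(up to reordering of blocks).

Per-block formulas:
  For a 2×2 Jordan block J_2(6): exp(t · J_2(6)) = e^(6t)·(I + t·N), where N is the 2×2 nilpotent shift.

After assembling e^{tJ} and conjugating by P, we get:

e^{tB} =
  [-2*t*exp(6*t) + exp(6*t), t*exp(6*t)]
  [-4*t*exp(6*t), 2*t*exp(6*t) + exp(6*t)]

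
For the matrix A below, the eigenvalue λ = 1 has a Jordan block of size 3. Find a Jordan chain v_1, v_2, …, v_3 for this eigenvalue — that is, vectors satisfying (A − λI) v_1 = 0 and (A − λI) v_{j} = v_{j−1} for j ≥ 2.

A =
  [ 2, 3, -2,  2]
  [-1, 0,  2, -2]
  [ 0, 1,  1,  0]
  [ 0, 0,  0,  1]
A Jordan chain for λ = 1 of length 3:
v_1 = (-2, 0, -1, 0)ᵀ
v_2 = (1, -1, 0, 0)ᵀ
v_3 = (1, 0, 0, 0)ᵀ

Let N = A − (1)·I. We want v_3 with N^3 v_3 = 0 but N^2 v_3 ≠ 0; then v_{j-1} := N · v_j for j = 3, …, 2.

Pick v_3 = (1, 0, 0, 0)ᵀ.
Then v_2 = N · v_3 = (1, -1, 0, 0)ᵀ.
Then v_1 = N · v_2 = (-2, 0, -1, 0)ᵀ.

Sanity check: (A − (1)·I) v_1 = (0, 0, 0, 0)ᵀ = 0. ✓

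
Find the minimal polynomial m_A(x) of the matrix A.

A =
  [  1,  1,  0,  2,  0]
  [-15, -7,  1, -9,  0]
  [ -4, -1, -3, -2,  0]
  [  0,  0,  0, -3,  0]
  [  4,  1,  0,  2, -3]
x^3 + 9*x^2 + 27*x + 27

The characteristic polynomial is χ_A(x) = (x + 3)^5, so the eigenvalues are known. The minimal polynomial is
  m_A(x) = Π_λ (x − λ)^{k_λ}
where k_λ is the size of the *largest* Jordan block for λ (equivalently, the smallest k with (A − λI)^k v = 0 for every generalised eigenvector v of λ).

  λ = -3: largest Jordan block has size 3, contributing (x + 3)^3

So m_A(x) = (x + 3)^3 = x^3 + 9*x^2 + 27*x + 27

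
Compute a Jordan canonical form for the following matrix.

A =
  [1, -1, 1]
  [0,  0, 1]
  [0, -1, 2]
J_2(1) ⊕ J_1(1)

The characteristic polynomial is
  det(x·I − A) = x^3 - 3*x^2 + 3*x - 1 = (x - 1)^3

Eigenvalues and multiplicities (the geometric multiplicity of λ is n − rank(A − λI), which equals the number of Jordan blocks for λ):
  λ = 1: algebraic multiplicity = 3, geometric multiplicity = 2

Determining the block sizes for each eigenvalue:
  λ = 1: 2 blocks summing to 3 forces exactly one block of size 2 and the rest size 1 → block sizes [2, 1]

Assembling the blocks gives a Jordan form
J =
  [1, 1, 0]
  [0, 1, 0]
  [0, 0, 1]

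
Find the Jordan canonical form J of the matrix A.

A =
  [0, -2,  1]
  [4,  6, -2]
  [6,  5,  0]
J_3(2)

The characteristic polynomial is
  det(x·I − A) = x^3 - 6*x^2 + 12*x - 8 = (x - 2)^3

Eigenvalues and multiplicities (the geometric multiplicity of λ is n − rank(A − λI), which equals the number of Jordan blocks for λ):
  λ = 2: algebraic multiplicity = 3, geometric multiplicity = 1

Determining the block sizes for each eigenvalue:
  λ = 2: one block (gm = 1), so the single block has size am = 3 → block sizes [3]

Assembling the blocks gives a Jordan form
J =
  [2, 1, 0]
  [0, 2, 1]
  [0, 0, 2]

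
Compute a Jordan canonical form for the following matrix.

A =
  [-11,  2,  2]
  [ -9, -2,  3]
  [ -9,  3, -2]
J_2(-5) ⊕ J_1(-5)

The characteristic polynomial is
  det(x·I − A) = x^3 + 15*x^2 + 75*x + 125 = (x + 5)^3

Eigenvalues and multiplicities (the geometric multiplicity of λ is n − rank(A − λI), which equals the number of Jordan blocks for λ):
  λ = -5: algebraic multiplicity = 3, geometric multiplicity = 2

Determining the block sizes for each eigenvalue:
  λ = -5: 2 blocks summing to 3 forces exactly one block of size 2 and the rest size 1 → block sizes [2, 1]

Assembling the blocks gives a Jordan form
J =
  [-5,  1,  0]
  [ 0, -5,  0]
  [ 0,  0, -5]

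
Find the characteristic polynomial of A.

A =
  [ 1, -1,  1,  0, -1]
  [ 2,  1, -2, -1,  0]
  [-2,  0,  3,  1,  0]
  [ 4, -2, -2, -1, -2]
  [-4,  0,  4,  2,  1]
x^5 - 5*x^4 + 10*x^3 - 10*x^2 + 5*x - 1

Expanding det(x·I − A) (e.g. by cofactor expansion or by noting that A is similar to its Jordan form J, which has the same characteristic polynomial as A) gives
  χ_A(x) = x^5 - 5*x^4 + 10*x^3 - 10*x^2 + 5*x - 1
which factors as (x - 1)^5. The eigenvalues (with algebraic multiplicities) are λ = 1 with multiplicity 5.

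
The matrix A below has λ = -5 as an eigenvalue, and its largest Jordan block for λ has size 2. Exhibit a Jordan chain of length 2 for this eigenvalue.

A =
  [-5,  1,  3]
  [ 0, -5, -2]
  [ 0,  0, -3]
A Jordan chain for λ = -5 of length 2:
v_1 = (1, 0, 0)ᵀ
v_2 = (0, 1, 0)ᵀ

Let N = A − (-5)·I. We want v_2 with N^2 v_2 = 0 but N^1 v_2 ≠ 0; then v_{j-1} := N · v_j for j = 2, …, 2.

Pick v_2 = (0, 1, 0)ᵀ.
Then v_1 = N · v_2 = (1, 0, 0)ᵀ.

Sanity check: (A − (-5)·I) v_1 = (0, 0, 0)ᵀ = 0. ✓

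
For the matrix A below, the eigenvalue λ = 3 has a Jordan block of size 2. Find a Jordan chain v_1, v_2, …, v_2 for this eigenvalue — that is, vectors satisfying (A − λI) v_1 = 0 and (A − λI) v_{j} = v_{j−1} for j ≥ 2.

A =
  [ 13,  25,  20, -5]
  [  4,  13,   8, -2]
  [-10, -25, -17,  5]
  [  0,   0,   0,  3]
A Jordan chain for λ = 3 of length 2:
v_1 = (10, 4, -10, 0)ᵀ
v_2 = (1, 0, 0, 0)ᵀ

Let N = A − (3)·I. We want v_2 with N^2 v_2 = 0 but N^1 v_2 ≠ 0; then v_{j-1} := N · v_j for j = 2, …, 2.

Pick v_2 = (1, 0, 0, 0)ᵀ.
Then v_1 = N · v_2 = (10, 4, -10, 0)ᵀ.

Sanity check: (A − (3)·I) v_1 = (0, 0, 0, 0)ᵀ = 0. ✓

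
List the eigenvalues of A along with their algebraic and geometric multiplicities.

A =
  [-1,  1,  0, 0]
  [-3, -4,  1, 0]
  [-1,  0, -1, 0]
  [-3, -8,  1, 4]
λ = -2: alg = 3, geom = 1; λ = 4: alg = 1, geom = 1

Step 1 — factor the characteristic polynomial to read off the algebraic multiplicities:
  χ_A(x) = (x - 4)*(x + 2)^3

Step 2 — compute geometric multiplicities via the rank-nullity identity g(λ) = n − rank(A − λI):
  rank(A − (-2)·I) = 3, so dim ker(A − (-2)·I) = n − 3 = 1
  rank(A − (4)·I) = 3, so dim ker(A − (4)·I) = n − 3 = 1

Summary:
  λ = -2: algebraic multiplicity = 3, geometric multiplicity = 1
  λ = 4: algebraic multiplicity = 1, geometric multiplicity = 1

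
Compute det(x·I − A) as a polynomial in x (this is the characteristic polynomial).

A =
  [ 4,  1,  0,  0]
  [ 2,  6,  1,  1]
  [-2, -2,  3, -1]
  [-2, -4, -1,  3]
x^4 - 16*x^3 + 96*x^2 - 256*x + 256

Expanding det(x·I − A) (e.g. by cofactor expansion or by noting that A is similar to its Jordan form J, which has the same characteristic polynomial as A) gives
  χ_A(x) = x^4 - 16*x^3 + 96*x^2 - 256*x + 256
which factors as (x - 4)^4. The eigenvalues (with algebraic multiplicities) are λ = 4 with multiplicity 4.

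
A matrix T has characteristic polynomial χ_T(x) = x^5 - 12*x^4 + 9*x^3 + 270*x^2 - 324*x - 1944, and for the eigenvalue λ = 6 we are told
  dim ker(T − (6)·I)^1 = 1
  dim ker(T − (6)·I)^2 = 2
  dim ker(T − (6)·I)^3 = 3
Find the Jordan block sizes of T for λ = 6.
Block sizes for λ = 6: [3]

From the dimensions of kernels of powers, the number of Jordan blocks of size at least j is d_j − d_{j−1} where d_j = dim ker(N^j) (with d_0 = 0). Computing the differences gives [1, 1, 1].
The number of blocks of size exactly k is (#blocks of size ≥ k) − (#blocks of size ≥ k + 1), so the partition is: 1 block(s) of size 3.
In nonincreasing order the block sizes are [3].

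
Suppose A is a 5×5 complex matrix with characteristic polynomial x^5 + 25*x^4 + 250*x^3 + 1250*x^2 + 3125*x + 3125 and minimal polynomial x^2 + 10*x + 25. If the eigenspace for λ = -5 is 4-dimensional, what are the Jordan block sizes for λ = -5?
Block sizes for λ = -5: [2, 1, 1, 1]

Step 1 — from the characteristic polynomial, algebraic multiplicity of λ = -5 is 5. From dim ker(A − (-5)·I) = 4, there are exactly 4 Jordan blocks for λ = -5.
Step 2 — from the minimal polynomial, the factor (x + 5)^2 tells us the largest block for λ = -5 has size 2.
Step 3 — with total size 5, 4 blocks, and largest block 2, the block sizes (in nonincreasing order) are [2, 1, 1, 1].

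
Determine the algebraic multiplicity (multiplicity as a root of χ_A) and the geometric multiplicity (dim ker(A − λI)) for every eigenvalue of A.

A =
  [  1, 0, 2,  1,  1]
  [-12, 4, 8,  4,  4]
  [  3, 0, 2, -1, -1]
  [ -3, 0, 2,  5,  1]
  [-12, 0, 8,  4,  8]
λ = 4: alg = 5, geom = 4

Step 1 — factor the characteristic polynomial to read off the algebraic multiplicities:
  χ_A(x) = (x - 4)^5

Step 2 — compute geometric multiplicities via the rank-nullity identity g(λ) = n − rank(A − λI):
  rank(A − (4)·I) = 1, so dim ker(A − (4)·I) = n − 1 = 4

Summary:
  λ = 4: algebraic multiplicity = 5, geometric multiplicity = 4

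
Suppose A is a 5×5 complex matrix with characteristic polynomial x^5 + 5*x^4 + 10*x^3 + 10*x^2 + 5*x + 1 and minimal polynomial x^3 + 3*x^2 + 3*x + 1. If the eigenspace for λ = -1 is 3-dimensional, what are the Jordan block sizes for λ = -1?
Block sizes for λ = -1: [3, 1, 1]

Step 1 — from the characteristic polynomial, algebraic multiplicity of λ = -1 is 5. From dim ker(A − (-1)·I) = 3, there are exactly 3 Jordan blocks for λ = -1.
Step 2 — from the minimal polynomial, the factor (x + 1)^3 tells us the largest block for λ = -1 has size 3.
Step 3 — with total size 5, 3 blocks, and largest block 3, the block sizes (in nonincreasing order) are [3, 1, 1].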